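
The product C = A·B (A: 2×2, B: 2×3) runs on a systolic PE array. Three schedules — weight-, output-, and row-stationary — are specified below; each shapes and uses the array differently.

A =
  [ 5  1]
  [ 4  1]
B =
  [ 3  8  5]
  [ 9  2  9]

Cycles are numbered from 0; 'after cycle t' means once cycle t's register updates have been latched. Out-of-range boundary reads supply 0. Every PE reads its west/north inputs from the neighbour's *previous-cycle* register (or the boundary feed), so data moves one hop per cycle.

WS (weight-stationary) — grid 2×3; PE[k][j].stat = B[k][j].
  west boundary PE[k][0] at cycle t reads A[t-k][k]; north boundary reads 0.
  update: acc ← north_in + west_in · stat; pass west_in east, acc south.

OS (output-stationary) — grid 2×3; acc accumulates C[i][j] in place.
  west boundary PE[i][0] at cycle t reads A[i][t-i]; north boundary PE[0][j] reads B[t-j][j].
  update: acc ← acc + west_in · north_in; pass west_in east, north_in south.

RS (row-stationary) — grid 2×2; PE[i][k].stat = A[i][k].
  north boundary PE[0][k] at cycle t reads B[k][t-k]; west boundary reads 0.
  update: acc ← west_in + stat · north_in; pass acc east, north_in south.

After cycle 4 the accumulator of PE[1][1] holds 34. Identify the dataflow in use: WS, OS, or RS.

Under WS (2×3), PE[1][1]:
  step 0 · PE1,1: acc=0; fwd→0 fwd↓0
  step 1 · PE1,1: acc=0; fwd→0 fwd↓0
  step 2 · PE1,1: acc=42; fwd→1 fwd↓42
  step 3 · PE1,1: acc=34; fwd→1 fwd↓34
  step 4 · PE1,1: acc=0; fwd→0 fwd↓0
Under OS (2×3), PE[1][1]:
  step 0 · PE1,1: acc=0; fwd→0 fwd↓0
  step 1 · PE1,1: acc=0; fwd→0 fwd↓0
  step 2 · PE1,1: acc=32; fwd→4 fwd↓8
  step 3 · PE1,1: acc=34; fwd→1 fwd↓2
  step 4 · PE1,1: acc=34; fwd→0 fwd↓0
Under RS (2×2), PE[1][1]:
  step 0 · PE1,1: acc=0; fwd→0 fwd↓0
  step 1 · PE1,1: acc=0; fwd→0 fwd↓0
  step 2 · PE1,1: acc=21; fwd→21 fwd↓9
  step 3 · PE1,1: acc=34; fwd→34 fwd↓2
  step 4 · PE1,1: acc=29; fwd→29 fwd↓9

dataflow = OS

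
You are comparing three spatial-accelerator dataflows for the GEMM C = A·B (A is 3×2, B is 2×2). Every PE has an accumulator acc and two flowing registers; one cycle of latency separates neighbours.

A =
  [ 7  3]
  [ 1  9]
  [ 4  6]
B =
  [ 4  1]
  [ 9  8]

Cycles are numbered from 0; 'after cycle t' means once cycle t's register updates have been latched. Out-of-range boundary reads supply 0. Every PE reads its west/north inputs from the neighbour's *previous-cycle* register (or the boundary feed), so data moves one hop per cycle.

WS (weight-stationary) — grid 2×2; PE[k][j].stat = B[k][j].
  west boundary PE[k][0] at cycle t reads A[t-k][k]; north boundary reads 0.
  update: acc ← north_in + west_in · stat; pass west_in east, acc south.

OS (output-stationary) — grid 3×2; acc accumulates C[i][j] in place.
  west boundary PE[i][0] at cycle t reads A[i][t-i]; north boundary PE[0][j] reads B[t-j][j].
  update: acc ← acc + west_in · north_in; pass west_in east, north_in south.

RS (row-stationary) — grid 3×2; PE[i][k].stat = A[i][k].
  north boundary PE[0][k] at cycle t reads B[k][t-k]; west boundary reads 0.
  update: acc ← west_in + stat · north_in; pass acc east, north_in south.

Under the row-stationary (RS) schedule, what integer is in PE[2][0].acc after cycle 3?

RS 3×2: PE[2][0] cycle-by-cycle (with neighbour feeds):
  @0  [1,0]  acc 0  |  →0  ↓0
  @0  [2,0]  acc 0  |  →0  ↓0
  @1  [1,0]  acc 4  |  →4  ↓4
  @1  [2,0]  acc 0  |  →0  ↓0
  @2  [1,0]  acc 1  |  →1  ↓1
  @2  [2,0]  acc 16  |  →16  ↓4
  @3  [1,0]  acc 0  |  →0  ↓0
  @3  [2,0]  acc 4  |  →4  ↓1

PE[2][0].acc = 4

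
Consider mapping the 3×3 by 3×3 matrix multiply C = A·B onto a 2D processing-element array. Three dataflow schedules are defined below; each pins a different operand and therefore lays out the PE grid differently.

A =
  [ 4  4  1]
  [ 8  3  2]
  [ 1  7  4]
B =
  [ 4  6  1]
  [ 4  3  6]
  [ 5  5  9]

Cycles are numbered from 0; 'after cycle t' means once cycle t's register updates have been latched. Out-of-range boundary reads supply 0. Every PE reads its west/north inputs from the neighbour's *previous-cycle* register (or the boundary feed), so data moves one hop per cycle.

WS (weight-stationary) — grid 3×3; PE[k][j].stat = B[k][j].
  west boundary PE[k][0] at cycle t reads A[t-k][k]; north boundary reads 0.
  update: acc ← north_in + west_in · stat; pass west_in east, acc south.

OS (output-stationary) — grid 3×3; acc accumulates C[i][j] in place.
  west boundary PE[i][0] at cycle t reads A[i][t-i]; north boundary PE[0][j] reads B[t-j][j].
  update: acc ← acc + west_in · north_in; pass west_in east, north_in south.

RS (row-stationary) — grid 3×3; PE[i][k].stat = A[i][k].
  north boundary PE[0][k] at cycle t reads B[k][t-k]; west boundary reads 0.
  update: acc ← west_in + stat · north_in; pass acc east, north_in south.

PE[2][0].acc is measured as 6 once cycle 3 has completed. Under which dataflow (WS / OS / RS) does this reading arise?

WS [3×3] PE[2][0] across cycles:
  t=0 PE[2][0]: acc=0 h=0 v=0
  t=1 PE[2][0]: acc=0 h=0 v=0
  t=2 PE[2][0]: acc=37 h=1 v=37
  t=3 PE[2][0]: acc=54 h=2 v=54
OS [3×3] PE[2][0] across cycles:
  t=0 PE[2][0]: acc=0 h=0 v=0
  t=1 PE[2][0]: acc=0 h=0 v=0
  t=2 PE[2][0]: acc=4 h=1 v=4
  t=3 PE[2][0]: acc=32 h=7 v=4
RS [3×3] PE[2][0] across cycles:
  t=0 PE[2][0]: acc=0 h=0 v=0
  t=1 PE[2][0]: acc=0 h=0 v=0
  t=2 PE[2][0]: acc=4 h=4 v=4
  t=3 PE[2][0]: acc=6 h=6 v=6

dataflow = RS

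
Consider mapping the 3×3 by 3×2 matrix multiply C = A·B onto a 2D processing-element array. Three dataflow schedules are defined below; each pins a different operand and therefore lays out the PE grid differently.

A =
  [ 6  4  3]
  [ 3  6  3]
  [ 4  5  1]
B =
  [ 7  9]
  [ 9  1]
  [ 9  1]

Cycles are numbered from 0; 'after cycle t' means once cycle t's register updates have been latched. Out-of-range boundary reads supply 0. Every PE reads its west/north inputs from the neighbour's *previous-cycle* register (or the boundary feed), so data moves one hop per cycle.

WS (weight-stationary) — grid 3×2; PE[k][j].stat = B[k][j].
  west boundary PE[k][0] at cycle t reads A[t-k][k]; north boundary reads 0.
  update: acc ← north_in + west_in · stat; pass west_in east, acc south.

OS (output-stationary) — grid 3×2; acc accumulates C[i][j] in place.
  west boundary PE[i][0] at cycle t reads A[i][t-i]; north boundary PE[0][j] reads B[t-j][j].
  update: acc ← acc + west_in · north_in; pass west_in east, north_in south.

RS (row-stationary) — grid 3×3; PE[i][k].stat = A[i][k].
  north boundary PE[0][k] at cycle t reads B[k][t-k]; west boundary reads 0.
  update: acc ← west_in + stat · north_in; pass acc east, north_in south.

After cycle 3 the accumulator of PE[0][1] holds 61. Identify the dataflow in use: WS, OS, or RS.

dataflow = OS

WS [3×2] PE[0][1] across cycles:
  [0] (0,1) acc=0 (h:0 v:0)
  [1] (0,1) acc=54 (h:6 v:54)
  [2] (0,1) acc=27 (h:3 v:27)
  [3] (0,1) acc=36 (h:4 v:36)
OS [3×2] PE[0][1] across cycles:
  [0] (0,1) acc=0 (h:0 v:0)
  [1] (0,1) acc=54 (h:6 v:9)
  [2] (0,1) acc=58 (h:4 v:1)
  [3] (0,1) acc=61 (h:3 v:1)
RS [3×3] PE[0][1] across cycles:
  [0] (0,1) acc=0 (h:0 v:0)
  [1] (0,1) acc=78 (h:78 v:9)
  [2] (0,1) acc=58 (h:58 v:1)
  [3] (0,1) acc=0 (h:0 v:0)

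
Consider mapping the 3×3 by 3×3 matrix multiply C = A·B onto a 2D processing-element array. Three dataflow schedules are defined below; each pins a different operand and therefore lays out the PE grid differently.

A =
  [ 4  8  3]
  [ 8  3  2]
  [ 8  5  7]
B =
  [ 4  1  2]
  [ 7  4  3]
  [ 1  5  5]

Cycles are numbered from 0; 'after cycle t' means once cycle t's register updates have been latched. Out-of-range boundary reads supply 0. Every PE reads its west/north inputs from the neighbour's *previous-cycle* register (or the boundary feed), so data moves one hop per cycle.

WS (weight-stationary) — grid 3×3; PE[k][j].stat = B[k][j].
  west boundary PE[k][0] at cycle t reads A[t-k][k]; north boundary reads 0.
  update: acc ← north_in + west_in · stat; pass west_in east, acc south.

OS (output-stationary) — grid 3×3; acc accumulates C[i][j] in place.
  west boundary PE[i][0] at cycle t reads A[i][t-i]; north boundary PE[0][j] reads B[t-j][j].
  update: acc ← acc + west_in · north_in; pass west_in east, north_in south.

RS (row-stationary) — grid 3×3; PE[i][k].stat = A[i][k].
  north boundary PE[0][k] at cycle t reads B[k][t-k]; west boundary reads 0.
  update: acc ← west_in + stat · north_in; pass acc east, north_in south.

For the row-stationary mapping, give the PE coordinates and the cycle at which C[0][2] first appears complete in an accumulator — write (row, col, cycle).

Under RS, C[0][2] lands at PE[0][2]:
  step 0 · PE0,2: acc=0; fwd→0 fwd↓0
  step 1 · PE0,2: acc=0; fwd→0 fwd↓0
  step 2 · PE0,2: acc=75; fwd→75 fwd↓1
  step 3 · PE0,2: acc=51; fwd→51 fwd↓5
  step 4 · PE0,2: acc=47; fwd→47 fwd↓5

(row, col, cycle) = (0, 2, 4)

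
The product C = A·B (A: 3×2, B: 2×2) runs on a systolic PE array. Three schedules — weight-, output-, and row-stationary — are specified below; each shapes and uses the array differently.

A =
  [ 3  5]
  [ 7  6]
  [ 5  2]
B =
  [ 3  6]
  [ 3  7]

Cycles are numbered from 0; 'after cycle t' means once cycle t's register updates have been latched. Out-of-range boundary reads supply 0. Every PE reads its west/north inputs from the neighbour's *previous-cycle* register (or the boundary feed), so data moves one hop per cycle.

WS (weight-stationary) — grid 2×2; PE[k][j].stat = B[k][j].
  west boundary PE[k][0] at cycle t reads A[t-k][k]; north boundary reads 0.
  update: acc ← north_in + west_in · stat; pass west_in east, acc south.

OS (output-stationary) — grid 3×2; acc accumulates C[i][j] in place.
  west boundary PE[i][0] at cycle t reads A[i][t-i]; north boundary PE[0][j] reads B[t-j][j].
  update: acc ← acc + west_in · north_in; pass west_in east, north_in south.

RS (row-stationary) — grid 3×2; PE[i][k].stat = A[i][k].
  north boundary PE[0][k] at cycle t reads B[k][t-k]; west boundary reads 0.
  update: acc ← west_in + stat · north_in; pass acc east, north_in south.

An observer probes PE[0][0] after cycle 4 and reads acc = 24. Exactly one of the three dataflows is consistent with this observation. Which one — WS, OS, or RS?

— WS: 2×2; PE[0][0] trace:
  after 0 — PE[0][0] acc=9, pass-E 3, pass-S 9
  after 1 — PE[0][0] acc=21, pass-E 7, pass-S 21
  after 2 — PE[0][0] acc=15, pass-E 5, pass-S 15
  after 3 — PE[0][0] acc=0, pass-E 0, pass-S 0
  after 4 — PE[0][0] acc=0, pass-E 0, pass-S 0
— OS: 3×2; PE[0][0] trace:
  after 0 — PE[0][0] acc=9, pass-E 3, pass-S 3
  after 1 — PE[0][0] acc=24, pass-E 5, pass-S 3
  after 2 — PE[0][0] acc=24, pass-E 0, pass-S 0
  after 3 — PE[0][0] acc=24, pass-E 0, pass-S 0
  after 4 — PE[0][0] acc=24, pass-E 0, pass-S 0
— RS: 3×2; PE[0][0] trace:
  after 0 — PE[0][0] acc=9, pass-E 9, pass-S 3
  after 1 — PE[0][0] acc=18, pass-E 18, pass-S 6
  after 2 — PE[0][0] acc=0, pass-E 0, pass-S 0
  after 3 — PE[0][0] acc=0, pass-E 0, pass-S 0
  after 4 — PE[0][0] acc=0, pass-E 0, pass-S 0

dataflow = OS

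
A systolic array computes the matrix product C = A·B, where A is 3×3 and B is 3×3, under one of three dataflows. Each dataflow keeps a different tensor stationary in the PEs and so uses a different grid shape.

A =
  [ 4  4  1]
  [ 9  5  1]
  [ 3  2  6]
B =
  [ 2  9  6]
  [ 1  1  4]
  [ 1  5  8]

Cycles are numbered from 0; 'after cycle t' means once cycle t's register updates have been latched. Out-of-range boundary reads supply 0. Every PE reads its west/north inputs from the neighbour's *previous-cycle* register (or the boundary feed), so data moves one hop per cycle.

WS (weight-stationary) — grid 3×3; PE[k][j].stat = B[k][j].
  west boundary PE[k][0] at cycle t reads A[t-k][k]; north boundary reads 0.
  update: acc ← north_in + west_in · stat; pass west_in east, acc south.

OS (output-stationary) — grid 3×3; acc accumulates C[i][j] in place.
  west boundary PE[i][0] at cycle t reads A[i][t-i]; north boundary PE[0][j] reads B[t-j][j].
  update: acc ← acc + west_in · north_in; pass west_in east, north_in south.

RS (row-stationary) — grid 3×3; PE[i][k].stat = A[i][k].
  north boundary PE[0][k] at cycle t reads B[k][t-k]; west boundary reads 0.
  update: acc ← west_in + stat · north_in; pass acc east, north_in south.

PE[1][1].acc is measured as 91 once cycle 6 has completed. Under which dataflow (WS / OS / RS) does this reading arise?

dataflow = OS

WS [3×3] PE[1][1] across cycles:
  t=0 PE[1][1]: acc=0 h=0 v=0
  t=1 PE[1][1]: acc=0 h=0 v=0
  t=2 PE[1][1]: acc=40 h=4 v=40
  t=3 PE[1][1]: acc=86 h=5 v=86
  t=4 PE[1][1]: acc=29 h=2 v=29
  t=5 PE[1][1]: acc=0 h=0 v=0
  t=6 PE[1][1]: acc=0 h=0 v=0
OS [3×3] PE[1][1] across cycles:
  t=0 PE[1][1]: acc=0 h=0 v=0
  t=1 PE[1][1]: acc=0 h=0 v=0
  t=2 PE[1][1]: acc=81 h=9 v=9
  t=3 PE[1][1]: acc=86 h=5 v=1
  t=4 PE[1][1]: acc=91 h=1 v=5
  t=5 PE[1][1]: acc=91 h=0 v=0
  t=6 PE[1][1]: acc=91 h=0 v=0
RS [3×3] PE[1][1] across cycles:
  t=0 PE[1][1]: acc=0 h=0 v=0
  t=1 PE[1][1]: acc=0 h=0 v=0
  t=2 PE[1][1]: acc=23 h=23 v=1
  t=3 PE[1][1]: acc=86 h=86 v=1
  t=4 PE[1][1]: acc=74 h=74 v=4
  t=5 PE[1][1]: acc=0 h=0 v=0
  t=6 PE[1][1]: acc=0 h=0 v=0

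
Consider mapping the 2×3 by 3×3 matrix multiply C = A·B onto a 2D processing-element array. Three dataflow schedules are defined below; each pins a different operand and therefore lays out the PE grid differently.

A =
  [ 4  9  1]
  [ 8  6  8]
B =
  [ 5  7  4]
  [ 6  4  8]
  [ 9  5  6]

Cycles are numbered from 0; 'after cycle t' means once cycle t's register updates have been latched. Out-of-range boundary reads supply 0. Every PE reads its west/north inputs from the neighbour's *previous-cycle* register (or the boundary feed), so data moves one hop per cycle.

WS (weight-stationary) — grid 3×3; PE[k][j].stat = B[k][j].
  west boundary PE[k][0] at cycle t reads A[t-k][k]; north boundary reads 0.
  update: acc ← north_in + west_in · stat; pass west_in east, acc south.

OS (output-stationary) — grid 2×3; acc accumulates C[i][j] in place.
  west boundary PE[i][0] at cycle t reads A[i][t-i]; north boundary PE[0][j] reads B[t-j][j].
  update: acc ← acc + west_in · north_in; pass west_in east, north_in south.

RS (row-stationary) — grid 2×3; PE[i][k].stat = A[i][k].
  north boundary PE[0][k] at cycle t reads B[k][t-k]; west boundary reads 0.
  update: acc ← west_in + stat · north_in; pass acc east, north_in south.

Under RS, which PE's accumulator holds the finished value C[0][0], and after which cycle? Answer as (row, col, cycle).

(row, col, cycle) = (0, 2, 2)

RS: C[0][0] accumulates in PE[0][2]:
  [0] (0,2) acc=0 (h:0 v:0)
  [1] (0,2) acc=0 (h:0 v:0)
  [2] (0,2) acc=83 (h:83 v:9)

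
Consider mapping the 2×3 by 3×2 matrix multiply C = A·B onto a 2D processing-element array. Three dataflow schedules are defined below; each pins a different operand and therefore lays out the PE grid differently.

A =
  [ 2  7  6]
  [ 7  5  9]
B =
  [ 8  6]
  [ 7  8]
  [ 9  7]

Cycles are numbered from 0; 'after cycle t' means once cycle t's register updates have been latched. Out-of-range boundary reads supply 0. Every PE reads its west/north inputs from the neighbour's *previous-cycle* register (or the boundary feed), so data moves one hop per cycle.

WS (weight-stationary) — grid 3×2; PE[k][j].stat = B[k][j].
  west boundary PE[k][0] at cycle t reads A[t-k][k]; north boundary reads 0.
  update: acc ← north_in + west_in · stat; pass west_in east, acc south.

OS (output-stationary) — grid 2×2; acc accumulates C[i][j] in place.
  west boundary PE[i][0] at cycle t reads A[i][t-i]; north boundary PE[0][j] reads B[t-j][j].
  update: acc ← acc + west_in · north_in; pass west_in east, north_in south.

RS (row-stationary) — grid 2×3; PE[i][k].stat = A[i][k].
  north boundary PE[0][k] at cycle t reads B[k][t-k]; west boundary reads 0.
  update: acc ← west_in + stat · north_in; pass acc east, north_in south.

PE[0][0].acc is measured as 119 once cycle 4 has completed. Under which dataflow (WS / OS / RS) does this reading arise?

dataflow = OS

Under WS (3×2), PE[0][0]:
  cycle 0: PE[0][0] → acc 16, east 2, south 16
  cycle 1: PE[0][0] → acc 56, east 7, south 56
  cycle 2: PE[0][0] → acc 0, east 0, south 0
  cycle 3: PE[0][0] → acc 0, east 0, south 0
  cycle 4: PE[0][0] → acc 0, east 0, south 0
Under OS (2×2), PE[0][0]:
  cycle 0: PE[0][0] → acc 16, east 2, south 8
  cycle 1: PE[0][0] → acc 65, east 7, south 7
  cycle 2: PE[0][0] → acc 119, east 6, south 9
  cycle 3: PE[0][0] → acc 119, east 0, south 0
  cycle 4: PE[0][0] → acc 119, east 0, south 0
Under RS (2×3), PE[0][0]:
  cycle 0: PE[0][0] → acc 16, east 16, south 8
  cycle 1: PE[0][0] → acc 12, east 12, south 6
  cycle 2: PE[0][0] → acc 0, east 0, south 0
  cycle 3: PE[0][0] → acc 0, east 0, south 0
  cycle 4: PE[0][0] → acc 0, east 0, south 0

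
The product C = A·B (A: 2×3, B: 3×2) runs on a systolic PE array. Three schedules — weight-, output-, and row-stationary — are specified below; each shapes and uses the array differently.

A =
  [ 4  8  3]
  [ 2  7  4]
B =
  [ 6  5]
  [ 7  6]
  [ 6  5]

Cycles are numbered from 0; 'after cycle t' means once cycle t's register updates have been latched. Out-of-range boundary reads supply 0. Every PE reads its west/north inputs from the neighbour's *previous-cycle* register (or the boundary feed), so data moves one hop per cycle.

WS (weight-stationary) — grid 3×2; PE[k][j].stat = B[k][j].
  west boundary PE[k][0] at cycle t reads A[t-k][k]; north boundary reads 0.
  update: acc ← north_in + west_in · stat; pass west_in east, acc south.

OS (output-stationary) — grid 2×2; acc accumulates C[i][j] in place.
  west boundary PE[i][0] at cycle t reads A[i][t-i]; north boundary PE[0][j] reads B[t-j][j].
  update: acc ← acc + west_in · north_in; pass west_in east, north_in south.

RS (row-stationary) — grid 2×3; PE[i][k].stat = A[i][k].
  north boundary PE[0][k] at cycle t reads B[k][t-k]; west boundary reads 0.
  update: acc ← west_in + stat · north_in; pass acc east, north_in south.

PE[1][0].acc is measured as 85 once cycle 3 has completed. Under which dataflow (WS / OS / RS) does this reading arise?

Under WS (3×2), PE[1][0]:
  t=0 PE[1][0]: acc=0 h=0 v=0
  t=1 PE[1][0]: acc=80 h=8 v=80
  t=2 PE[1][0]: acc=61 h=7 v=61
  t=3 PE[1][0]: acc=0 h=0 v=0
Under OS (2×2), PE[1][0]:
  t=0 PE[1][0]: acc=0 h=0 v=0
  t=1 PE[1][0]: acc=12 h=2 v=6
  t=2 PE[1][0]: acc=61 h=7 v=7
  t=3 PE[1][0]: acc=85 h=4 v=6
Under RS (2×3), PE[1][0]:
  t=0 PE[1][0]: acc=0 h=0 v=0
  t=1 PE[1][0]: acc=12 h=12 v=6
  t=2 PE[1][0]: acc=10 h=10 v=5
  t=3 PE[1][0]: acc=0 h=0 v=0

dataflow = OS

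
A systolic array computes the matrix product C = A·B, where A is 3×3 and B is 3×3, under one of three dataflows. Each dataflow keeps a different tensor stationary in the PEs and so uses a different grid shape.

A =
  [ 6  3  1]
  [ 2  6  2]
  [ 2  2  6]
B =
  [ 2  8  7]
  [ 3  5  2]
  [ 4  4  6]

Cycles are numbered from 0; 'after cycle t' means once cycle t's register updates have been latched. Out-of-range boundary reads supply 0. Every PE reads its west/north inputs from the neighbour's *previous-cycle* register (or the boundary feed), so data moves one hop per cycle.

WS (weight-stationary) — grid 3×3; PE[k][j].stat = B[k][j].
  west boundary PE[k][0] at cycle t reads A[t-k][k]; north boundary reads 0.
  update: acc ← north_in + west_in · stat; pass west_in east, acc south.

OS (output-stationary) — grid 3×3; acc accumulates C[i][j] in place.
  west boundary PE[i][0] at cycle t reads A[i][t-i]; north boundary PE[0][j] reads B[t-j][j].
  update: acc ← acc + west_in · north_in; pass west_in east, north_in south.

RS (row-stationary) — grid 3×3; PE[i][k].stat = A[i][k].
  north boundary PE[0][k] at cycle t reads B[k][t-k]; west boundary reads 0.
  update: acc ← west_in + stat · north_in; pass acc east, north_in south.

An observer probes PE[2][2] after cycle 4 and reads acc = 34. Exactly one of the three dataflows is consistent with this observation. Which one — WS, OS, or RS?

— WS: 3×3; PE[2][2] trace:
  cycle 0: PE[2][2] → acc 0, east 0, south 0
  cycle 1: PE[2][2] → acc 0, east 0, south 0
  cycle 2: PE[2][2] → acc 0, east 0, south 0
  cycle 3: PE[2][2] → acc 0, east 0, south 0
  cycle 4: PE[2][2] → acc 54, east 1, south 54
— OS: 3×3; PE[2][2] trace:
  cycle 0: PE[2][2] → acc 0, east 0, south 0
  cycle 1: PE[2][2] → acc 0, east 0, south 0
  cycle 2: PE[2][2] → acc 0, east 0, south 0
  cycle 3: PE[2][2] → acc 0, east 0, south 0
  cycle 4: PE[2][2] → acc 14, east 2, south 7
— RS: 3×3; PE[2][2] trace:
  cycle 0: PE[2][2] → acc 0, east 0, south 0
  cycle 1: PE[2][2] → acc 0, east 0, south 0
  cycle 2: PE[2][2] → acc 0, east 0, south 0
  cycle 3: PE[2][2] → acc 0, east 0, south 0
  cycle 4: PE[2][2] → acc 34, east 34, south 4

dataflow = RS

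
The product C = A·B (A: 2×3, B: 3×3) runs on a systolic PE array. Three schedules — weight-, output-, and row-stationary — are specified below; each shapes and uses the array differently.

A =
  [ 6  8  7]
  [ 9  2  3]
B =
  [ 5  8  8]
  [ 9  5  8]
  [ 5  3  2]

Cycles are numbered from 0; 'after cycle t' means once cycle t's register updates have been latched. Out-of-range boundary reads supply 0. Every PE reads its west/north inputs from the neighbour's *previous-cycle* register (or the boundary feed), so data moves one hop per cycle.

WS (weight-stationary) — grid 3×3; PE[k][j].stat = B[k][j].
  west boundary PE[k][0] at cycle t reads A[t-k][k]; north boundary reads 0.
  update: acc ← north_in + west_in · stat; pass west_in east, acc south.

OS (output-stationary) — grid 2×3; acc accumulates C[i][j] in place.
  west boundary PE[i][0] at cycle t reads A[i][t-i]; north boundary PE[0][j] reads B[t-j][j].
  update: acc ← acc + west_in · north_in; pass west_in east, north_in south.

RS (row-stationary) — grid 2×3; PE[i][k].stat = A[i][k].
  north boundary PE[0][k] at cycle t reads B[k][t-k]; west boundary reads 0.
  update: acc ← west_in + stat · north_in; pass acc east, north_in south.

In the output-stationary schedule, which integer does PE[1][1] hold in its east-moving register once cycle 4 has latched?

register = 3

OS (2×3). Following PE[1][1] plus its west/north inputs:
  0: (0,1).acc=0  regs=<0,0>
  0: (1,0).acc=0  regs=<0,0>
  0: (1,1).acc=0  regs=<0,0>
  1: (0,1).acc=48  regs=<6,8>
  1: (1,0).acc=45  regs=<9,5>
  1: (1,1).acc=0  regs=<0,0>
  2: (0,1).acc=88  regs=<8,5>
  2: (1,0).acc=63  regs=<2,9>
  2: (1,1).acc=72  regs=<9,8>
  3: (0,1).acc=109  regs=<7,3>
  3: (1,0).acc=78  regs=<3,5>
  3: (1,1).acc=82  regs=<2,5>
  4: (0,1).acc=109  regs=<0,0>
  4: (1,0).acc=78  regs=<0,0>
  4: (1,1).acc=91  regs=<3,3>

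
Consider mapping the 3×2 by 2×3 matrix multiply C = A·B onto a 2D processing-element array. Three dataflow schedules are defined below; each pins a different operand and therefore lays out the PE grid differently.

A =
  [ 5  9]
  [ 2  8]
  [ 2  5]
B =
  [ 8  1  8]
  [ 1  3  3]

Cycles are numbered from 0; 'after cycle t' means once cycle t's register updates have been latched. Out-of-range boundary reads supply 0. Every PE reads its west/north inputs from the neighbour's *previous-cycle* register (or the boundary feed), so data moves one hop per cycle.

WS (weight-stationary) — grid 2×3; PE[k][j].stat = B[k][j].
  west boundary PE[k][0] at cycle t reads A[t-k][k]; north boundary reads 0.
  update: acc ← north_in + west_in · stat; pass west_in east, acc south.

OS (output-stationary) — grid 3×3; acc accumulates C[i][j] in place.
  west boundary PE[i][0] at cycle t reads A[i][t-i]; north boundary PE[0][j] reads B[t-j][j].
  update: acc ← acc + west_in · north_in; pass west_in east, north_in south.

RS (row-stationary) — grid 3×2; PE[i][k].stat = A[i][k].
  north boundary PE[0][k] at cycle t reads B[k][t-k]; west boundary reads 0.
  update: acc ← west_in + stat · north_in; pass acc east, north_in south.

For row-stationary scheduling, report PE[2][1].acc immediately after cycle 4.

PE[2][1].acc = 17

RS on a 3×2 grid — tracing PE[2][1] and its feeders:
  after 0 — PE[1][1] acc=0, pass-E 0, pass-S 0
  after 0 — PE[2][0] acc=0, pass-E 0, pass-S 0
  after 0 — PE[2][1] acc=0, pass-E 0, pass-S 0
  after 1 — PE[1][1] acc=0, pass-E 0, pass-S 0
  after 1 — PE[2][0] acc=0, pass-E 0, pass-S 0
  after 1 — PE[2][1] acc=0, pass-E 0, pass-S 0
  after 2 — PE[1][1] acc=24, pass-E 24, pass-S 1
  after 2 — PE[2][0] acc=16, pass-E 16, pass-S 8
  after 2 — PE[2][1] acc=0, pass-E 0, pass-S 0
  after 3 — PE[1][1] acc=26, pass-E 26, pass-S 3
  after 3 — PE[2][0] acc=2, pass-E 2, pass-S 1
  after 3 — PE[2][1] acc=21, pass-E 21, pass-S 1
  after 4 — PE[1][1] acc=40, pass-E 40, pass-S 3
  after 4 — PE[2][0] acc=16, pass-E 16, pass-S 8
  after 4 — PE[2][1] acc=17, pass-E 17, pass-S 3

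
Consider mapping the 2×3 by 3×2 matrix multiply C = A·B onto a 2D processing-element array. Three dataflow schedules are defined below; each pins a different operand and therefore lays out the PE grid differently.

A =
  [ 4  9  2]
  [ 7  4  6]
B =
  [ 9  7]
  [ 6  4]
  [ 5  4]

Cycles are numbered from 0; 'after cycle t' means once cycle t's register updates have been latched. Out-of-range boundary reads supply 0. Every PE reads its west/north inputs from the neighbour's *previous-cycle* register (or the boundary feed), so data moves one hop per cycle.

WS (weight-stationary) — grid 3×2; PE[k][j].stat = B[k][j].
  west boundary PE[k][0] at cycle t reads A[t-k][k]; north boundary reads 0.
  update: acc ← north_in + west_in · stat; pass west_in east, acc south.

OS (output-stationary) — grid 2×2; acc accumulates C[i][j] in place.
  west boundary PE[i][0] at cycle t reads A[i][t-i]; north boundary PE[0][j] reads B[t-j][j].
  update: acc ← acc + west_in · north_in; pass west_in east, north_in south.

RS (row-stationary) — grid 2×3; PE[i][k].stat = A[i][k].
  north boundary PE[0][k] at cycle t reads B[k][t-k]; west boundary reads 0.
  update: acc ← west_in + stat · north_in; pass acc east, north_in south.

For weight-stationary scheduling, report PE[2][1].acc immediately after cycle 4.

Tracing WS — 3×2 array, target PE[2][1]:
  after 0 — PE[1][1] acc=0, pass-E 0, pass-S 0
  after 0 — PE[2][0] acc=0, pass-E 0, pass-S 0
  after 0 — PE[2][1] acc=0, pass-E 0, pass-S 0
  after 1 — PE[1][1] acc=0, pass-E 0, pass-S 0
  after 1 — PE[2][0] acc=0, pass-E 0, pass-S 0
  after 1 — PE[2][1] acc=0, pass-E 0, pass-S 0
  after 2 — PE[1][1] acc=64, pass-E 9, pass-S 64
  after 2 — PE[2][0] acc=100, pass-E 2, pass-S 100
  after 2 — PE[2][1] acc=0, pass-E 0, pass-S 0
  after 3 — PE[1][1] acc=65, pass-E 4, pass-S 65
  after 3 — PE[2][0] acc=117, pass-E 6, pass-S 117
  after 3 — PE[2][1] acc=72, pass-E 2, pass-S 72
  after 4 — PE[1][1] acc=0, pass-E 0, pass-S 0
  after 4 — PE[2][0] acc=0, pass-E 0, pass-S 0
  after 4 — PE[2][1] acc=89, pass-E 6, pass-S 89

PE[2][1].acc = 89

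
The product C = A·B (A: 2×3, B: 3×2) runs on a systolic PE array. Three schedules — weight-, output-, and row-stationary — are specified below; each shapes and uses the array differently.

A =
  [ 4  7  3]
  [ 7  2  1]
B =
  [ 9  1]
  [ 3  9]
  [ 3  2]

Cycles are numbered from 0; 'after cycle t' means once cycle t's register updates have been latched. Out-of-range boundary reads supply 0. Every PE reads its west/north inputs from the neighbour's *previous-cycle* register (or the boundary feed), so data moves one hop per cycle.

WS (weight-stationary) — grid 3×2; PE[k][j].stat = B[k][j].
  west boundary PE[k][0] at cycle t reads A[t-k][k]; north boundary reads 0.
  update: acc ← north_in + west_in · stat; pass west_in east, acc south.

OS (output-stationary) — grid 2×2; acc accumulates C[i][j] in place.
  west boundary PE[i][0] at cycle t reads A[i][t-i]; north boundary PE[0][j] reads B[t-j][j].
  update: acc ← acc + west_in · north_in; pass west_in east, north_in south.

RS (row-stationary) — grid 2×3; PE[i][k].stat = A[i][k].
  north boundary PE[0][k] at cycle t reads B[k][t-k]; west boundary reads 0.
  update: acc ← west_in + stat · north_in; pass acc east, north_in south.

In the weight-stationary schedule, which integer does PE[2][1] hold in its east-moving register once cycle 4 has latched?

register = 1

WS 3×2: PE[2][1] cycle-by-cycle (with neighbour feeds):
  0: (1,1).acc=0  regs=<0,0>
  0: (2,0).acc=0  regs=<0,0>
  0: (2,1).acc=0  regs=<0,0>
  1: (1,1).acc=0  regs=<0,0>
  1: (2,0).acc=0  regs=<0,0>
  1: (2,1).acc=0  regs=<0,0>
  2: (1,1).acc=67  regs=<7,67>
  2: (2,0).acc=66  regs=<3,66>
  2: (2,1).acc=0  regs=<0,0>
  3: (1,1).acc=25  regs=<2,25>
  3: (2,0).acc=72  regs=<1,72>
  3: (2,1).acc=73  regs=<3,73>
  4: (1,1).acc=0  regs=<0,0>
  4: (2,0).acc=0  regs=<0,0>
  4: (2,1).acc=27  regs=<1,27>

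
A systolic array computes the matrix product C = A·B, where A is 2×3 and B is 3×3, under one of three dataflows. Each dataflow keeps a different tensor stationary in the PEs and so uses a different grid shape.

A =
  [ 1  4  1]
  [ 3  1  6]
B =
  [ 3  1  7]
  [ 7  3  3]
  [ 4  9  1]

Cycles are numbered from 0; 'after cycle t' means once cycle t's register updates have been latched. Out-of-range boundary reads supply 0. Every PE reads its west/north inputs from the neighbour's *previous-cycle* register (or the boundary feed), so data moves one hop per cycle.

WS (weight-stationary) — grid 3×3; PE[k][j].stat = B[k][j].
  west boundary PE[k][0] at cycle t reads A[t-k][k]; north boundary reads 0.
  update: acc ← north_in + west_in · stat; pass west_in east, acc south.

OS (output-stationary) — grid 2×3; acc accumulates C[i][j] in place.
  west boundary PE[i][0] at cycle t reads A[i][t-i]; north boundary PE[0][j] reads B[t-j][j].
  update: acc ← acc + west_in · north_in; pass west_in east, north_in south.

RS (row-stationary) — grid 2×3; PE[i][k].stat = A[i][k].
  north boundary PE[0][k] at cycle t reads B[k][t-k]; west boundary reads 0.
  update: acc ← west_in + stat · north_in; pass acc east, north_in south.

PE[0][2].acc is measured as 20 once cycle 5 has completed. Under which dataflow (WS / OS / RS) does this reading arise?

dataflow = OS

— WS: 3×3; PE[0][2] trace:
  cycle 0: PE[0][2] → acc 0, east 0, south 0
  cycle 1: PE[0][2] → acc 0, east 0, south 0
  cycle 2: PE[0][2] → acc 7, east 1, south 7
  cycle 3: PE[0][2] → acc 21, east 3, south 21
  cycle 4: PE[0][2] → acc 0, east 0, south 0
  cycle 5: PE[0][2] → acc 0, east 0, south 0
— OS: 2×3; PE[0][2] trace:
  cycle 0: PE[0][2] → acc 0, east 0, south 0
  cycle 1: PE[0][2] → acc 0, east 0, south 0
  cycle 2: PE[0][2] → acc 7, east 1, south 7
  cycle 3: PE[0][2] → acc 19, east 4, south 3
  cycle 4: PE[0][2] → acc 20, east 1, south 1
  cycle 5: PE[0][2] → acc 20, east 0, south 0
— RS: 2×3; PE[0][2] trace:
  cycle 0: PE[0][2] → acc 0, east 0, south 0
  cycle 1: PE[0][2] → acc 0, east 0, south 0
  cycle 2: PE[0][2] → acc 35, east 35, south 4
  cycle 3: PE[0][2] → acc 22, east 22, south 9
  cycle 4: PE[0][2] → acc 20, east 20, south 1
  cycle 5: PE[0][2] → acc 0, east 0, south 0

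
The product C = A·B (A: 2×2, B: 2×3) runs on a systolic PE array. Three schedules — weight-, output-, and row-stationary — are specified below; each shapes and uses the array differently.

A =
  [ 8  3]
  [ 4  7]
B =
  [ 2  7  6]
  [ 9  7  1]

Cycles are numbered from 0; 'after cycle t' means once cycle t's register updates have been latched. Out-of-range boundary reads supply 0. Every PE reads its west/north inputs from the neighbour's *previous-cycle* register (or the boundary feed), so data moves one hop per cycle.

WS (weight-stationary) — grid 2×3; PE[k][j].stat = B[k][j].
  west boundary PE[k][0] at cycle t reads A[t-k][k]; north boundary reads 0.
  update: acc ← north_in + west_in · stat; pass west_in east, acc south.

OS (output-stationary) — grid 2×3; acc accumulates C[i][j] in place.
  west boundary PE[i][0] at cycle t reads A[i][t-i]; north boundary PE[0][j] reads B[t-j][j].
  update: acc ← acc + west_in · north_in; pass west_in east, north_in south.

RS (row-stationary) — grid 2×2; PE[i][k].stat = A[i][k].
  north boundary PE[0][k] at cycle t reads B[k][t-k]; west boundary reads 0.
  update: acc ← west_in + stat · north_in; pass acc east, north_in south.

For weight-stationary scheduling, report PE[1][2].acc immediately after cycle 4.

PE[1][2].acc = 31

Tracing WS — 2×3 array, target PE[1][2]:
  [0] (0,2) acc=0 (h:0 v:0)
  [0] (1,1) acc=0 (h:0 v:0)
  [0] (1,2) acc=0 (h:0 v:0)
  [1] (0,2) acc=0 (h:0 v:0)
  [1] (1,1) acc=0 (h:0 v:0)
  [1] (1,2) acc=0 (h:0 v:0)
  [2] (0,2) acc=48 (h:8 v:48)
  [2] (1,1) acc=77 (h:3 v:77)
  [2] (1,2) acc=0 (h:0 v:0)
  [3] (0,2) acc=24 (h:4 v:24)
  [3] (1,1) acc=77 (h:7 v:77)
  [3] (1,2) acc=51 (h:3 v:51)
  [4] (0,2) acc=0 (h:0 v:0)
  [4] (1,1) acc=0 (h:0 v:0)
  [4] (1,2) acc=31 (h:7 v:31)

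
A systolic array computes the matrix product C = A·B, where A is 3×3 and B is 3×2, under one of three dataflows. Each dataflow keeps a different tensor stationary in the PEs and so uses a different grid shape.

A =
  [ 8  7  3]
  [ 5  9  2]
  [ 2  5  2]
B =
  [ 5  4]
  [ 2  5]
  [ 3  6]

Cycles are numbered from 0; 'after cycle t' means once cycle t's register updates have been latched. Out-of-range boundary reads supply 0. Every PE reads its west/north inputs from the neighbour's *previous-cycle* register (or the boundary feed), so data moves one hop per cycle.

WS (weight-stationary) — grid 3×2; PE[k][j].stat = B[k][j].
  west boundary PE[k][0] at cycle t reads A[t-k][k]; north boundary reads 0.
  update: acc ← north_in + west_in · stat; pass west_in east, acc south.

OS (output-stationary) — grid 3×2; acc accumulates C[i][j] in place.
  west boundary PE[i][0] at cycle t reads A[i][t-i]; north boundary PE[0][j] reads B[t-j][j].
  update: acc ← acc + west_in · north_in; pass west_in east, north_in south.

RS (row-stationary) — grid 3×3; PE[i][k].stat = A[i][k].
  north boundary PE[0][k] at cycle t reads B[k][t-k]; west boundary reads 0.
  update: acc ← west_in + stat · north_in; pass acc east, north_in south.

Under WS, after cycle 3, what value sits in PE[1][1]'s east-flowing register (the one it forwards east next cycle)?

register = 9

Tracing WS — 3×2 array, target PE[1][1]:
  cycle 0: PE[0][1] → acc 0, east 0, south 0
  cycle 0: PE[1][0] → acc 0, east 0, south 0
  cycle 0: PE[1][1] → acc 0, east 0, south 0
  cycle 1: PE[0][1] → acc 32, east 8, south 32
  cycle 1: PE[1][0] → acc 54, east 7, south 54
  cycle 1: PE[1][1] → acc 0, east 0, south 0
  cycle 2: PE[0][1] → acc 20, east 5, south 20
  cycle 2: PE[1][0] → acc 43, east 9, south 43
  cycle 2: PE[1][1] → acc 67, east 7, south 67
  cycle 3: PE[0][1] → acc 8, east 2, south 8
  cycle 3: PE[1][0] → acc 20, east 5, south 20
  cycle 3: PE[1][1] → acc 65, east 9, south 65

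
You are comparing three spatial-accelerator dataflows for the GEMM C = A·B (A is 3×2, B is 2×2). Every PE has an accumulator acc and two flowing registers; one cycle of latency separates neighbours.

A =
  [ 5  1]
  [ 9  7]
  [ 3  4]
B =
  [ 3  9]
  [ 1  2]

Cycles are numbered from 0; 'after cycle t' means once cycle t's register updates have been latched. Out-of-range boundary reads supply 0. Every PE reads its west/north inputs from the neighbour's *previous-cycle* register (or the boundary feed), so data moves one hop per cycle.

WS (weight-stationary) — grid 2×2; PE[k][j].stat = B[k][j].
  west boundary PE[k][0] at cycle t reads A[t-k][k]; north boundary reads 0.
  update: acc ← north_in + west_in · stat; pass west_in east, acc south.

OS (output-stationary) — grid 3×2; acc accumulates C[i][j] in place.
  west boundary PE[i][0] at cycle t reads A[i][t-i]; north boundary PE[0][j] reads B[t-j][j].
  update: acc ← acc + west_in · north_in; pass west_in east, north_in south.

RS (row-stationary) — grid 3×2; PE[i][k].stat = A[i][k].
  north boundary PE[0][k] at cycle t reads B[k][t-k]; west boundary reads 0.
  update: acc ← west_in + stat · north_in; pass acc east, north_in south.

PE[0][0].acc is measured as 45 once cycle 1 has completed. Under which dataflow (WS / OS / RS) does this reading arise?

WS [2×2] PE[0][0] across cycles:
  step 0 · PE0,0: acc=15; fwd→5 fwd↓15
  step 1 · PE0,0: acc=27; fwd→9 fwd↓27
OS [3×2] PE[0][0] across cycles:
  step 0 · PE0,0: acc=15; fwd→5 fwd↓3
  step 1 · PE0,0: acc=16; fwd→1 fwd↓1
RS [3×2] PE[0][0] across cycles:
  step 0 · PE0,0: acc=15; fwd→15 fwd↓3
  step 1 · PE0,0: acc=45; fwd→45 fwd↓9

dataflow = RS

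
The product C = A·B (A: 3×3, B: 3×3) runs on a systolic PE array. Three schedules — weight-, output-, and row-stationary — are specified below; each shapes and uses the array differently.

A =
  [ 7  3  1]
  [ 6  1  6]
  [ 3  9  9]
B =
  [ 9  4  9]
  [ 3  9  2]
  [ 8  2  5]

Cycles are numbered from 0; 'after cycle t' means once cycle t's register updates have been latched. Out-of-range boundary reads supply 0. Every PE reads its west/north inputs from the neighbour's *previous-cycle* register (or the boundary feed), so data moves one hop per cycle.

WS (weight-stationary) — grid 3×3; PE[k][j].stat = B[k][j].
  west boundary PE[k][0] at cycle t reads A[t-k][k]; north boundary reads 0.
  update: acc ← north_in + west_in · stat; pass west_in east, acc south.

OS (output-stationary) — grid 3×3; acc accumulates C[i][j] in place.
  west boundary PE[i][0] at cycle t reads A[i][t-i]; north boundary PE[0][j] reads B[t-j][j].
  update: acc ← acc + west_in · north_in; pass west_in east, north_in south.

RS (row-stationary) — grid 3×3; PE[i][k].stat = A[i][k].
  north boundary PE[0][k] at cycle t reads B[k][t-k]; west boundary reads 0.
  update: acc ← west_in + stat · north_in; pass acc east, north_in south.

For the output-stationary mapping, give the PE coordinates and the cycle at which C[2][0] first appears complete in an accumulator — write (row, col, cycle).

(row, col, cycle) = (2, 0, 4)

OS: C[2][0] accumulates in PE[2][0]:
  step 0 · PE2,0: acc=0; fwd→0 fwd↓0
  step 1 · PE2,0: acc=0; fwd→0 fwd↓0
  step 2 · PE2,0: acc=27; fwd→3 fwd↓9
  step 3 · PE2,0: acc=54; fwd→9 fwd↓3
  step 4 · PE2,0: acc=126; fwd→9 fwd↓8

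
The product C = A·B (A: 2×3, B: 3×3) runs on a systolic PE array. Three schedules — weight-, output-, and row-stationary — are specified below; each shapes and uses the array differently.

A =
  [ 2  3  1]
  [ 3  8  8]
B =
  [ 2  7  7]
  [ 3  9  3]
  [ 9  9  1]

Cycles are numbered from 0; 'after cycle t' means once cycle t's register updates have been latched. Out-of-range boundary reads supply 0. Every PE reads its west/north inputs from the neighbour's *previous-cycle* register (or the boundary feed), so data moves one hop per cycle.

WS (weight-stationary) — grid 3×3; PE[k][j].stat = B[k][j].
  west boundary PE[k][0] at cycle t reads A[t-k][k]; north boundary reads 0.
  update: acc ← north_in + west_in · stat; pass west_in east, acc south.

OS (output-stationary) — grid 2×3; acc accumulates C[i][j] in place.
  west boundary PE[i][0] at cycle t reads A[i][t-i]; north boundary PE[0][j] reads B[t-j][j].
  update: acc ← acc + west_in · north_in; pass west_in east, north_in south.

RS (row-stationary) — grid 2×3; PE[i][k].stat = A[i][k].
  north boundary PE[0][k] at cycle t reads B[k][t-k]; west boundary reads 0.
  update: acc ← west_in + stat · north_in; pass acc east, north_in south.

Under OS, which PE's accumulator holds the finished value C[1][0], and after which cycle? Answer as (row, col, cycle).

(row, col, cycle) = (1, 0, 3)

OS: C[1][0] accumulates in PE[1][0]:
  0: (1,0).acc=0  regs=<0,0>
  1: (1,0).acc=6  regs=<3,2>
  2: (1,0).acc=30  regs=<8,3>
  3: (1,0).acc=102  regs=<8,9>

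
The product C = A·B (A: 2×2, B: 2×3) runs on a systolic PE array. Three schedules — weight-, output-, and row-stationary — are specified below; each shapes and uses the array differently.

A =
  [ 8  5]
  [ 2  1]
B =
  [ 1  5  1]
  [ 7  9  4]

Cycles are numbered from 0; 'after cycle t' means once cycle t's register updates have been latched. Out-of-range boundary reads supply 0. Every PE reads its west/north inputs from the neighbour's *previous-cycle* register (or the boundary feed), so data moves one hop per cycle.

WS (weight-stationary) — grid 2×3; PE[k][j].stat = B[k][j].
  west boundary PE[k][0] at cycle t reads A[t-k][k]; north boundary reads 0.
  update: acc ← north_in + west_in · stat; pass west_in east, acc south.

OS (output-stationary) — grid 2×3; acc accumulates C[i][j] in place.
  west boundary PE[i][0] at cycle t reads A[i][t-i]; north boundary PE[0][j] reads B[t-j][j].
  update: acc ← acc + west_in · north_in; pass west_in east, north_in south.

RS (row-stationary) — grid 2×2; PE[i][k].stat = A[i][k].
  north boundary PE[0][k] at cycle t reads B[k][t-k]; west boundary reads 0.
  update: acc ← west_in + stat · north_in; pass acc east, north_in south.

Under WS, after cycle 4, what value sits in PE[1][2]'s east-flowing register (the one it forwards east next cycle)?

register = 1

WS on a 2×3 grid — tracing PE[1][2] and its feeders:
  step 0 · PE0,2: acc=0; fwd→0 fwd↓0
  step 0 · PE1,1: acc=0; fwd→0 fwd↓0
  step 0 · PE1,2: acc=0; fwd→0 fwd↓0
  step 1 · PE0,2: acc=0; fwd→0 fwd↓0
  step 1 · PE1,1: acc=0; fwd→0 fwd↓0
  step 1 · PE1,2: acc=0; fwd→0 fwd↓0
  step 2 · PE0,2: acc=8; fwd→8 fwd↓8
  step 2 · PE1,1: acc=85; fwd→5 fwd↓85
  step 2 · PE1,2: acc=0; fwd→0 fwd↓0
  step 3 · PE0,2: acc=2; fwd→2 fwd↓2
  step 3 · PE1,1: acc=19; fwd→1 fwd↓19
  step 3 · PE1,2: acc=28; fwd→5 fwd↓28
  step 4 · PE0,2: acc=0; fwd→0 fwd↓0
  step 4 · PE1,1: acc=0; fwd→0 fwd↓0
  step 4 · PE1,2: acc=6; fwd→1 fwd↓6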